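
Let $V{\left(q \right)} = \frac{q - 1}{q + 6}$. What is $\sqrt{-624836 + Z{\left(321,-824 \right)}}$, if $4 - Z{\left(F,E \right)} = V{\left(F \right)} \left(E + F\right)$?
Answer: $\frac{8 i \sqrt{1043125422}}{327} \approx 790.15 i$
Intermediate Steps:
$V{\left(q \right)} = \frac{-1 + q}{6 + q}$
$Z{\left(F,E \right)} = 4 - \frac{\left(-1 + F\right) \left(E + F\right)}{6 + F}$ ($Z{\left(F,E \right)} = 4 - \frac{-1 + F}{6 + F} \left(E + F\right) = 4 - \frac{\left(-1 + F\right) \left(E + F\right)}{6 + F}$)
$\sqrt{-624836 + Z{\left(321,-824 \right)}} = \sqrt{-624836 + \frac{24 - 824 - 321^{2} + 5 \cdot 321 - \left(-824\right) 321}{6 + 321}} = \sqrt{-624836 + \frac{24 - 824 - 103041 + 1605 + 264504}{327}} = \sqrt{-624836 + \frac{1}{327} \cdot 162268} = \sqrt{-624836 + \frac{162268}{327}} = \sqrt{- \frac{204159104}{327}} = \frac{8 i \sqrt{1043125422}}{327}$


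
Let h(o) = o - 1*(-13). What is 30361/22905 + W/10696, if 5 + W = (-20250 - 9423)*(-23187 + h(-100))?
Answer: 15818732979541/244991880 ≈ 64568.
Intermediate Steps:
h(o) = 13 + o (h(o) = o + 13 = 13 + o)
W = 690609397 (W = -5 + (-20250 - 9423)*(-23187 + (13 - 100)) = -5 - 29673*(-23187 - 87) = -5 - 29673*(-23274) = -5 + 690609402 = 690609397)
30361/22905 + W/10696 = 30361/22905 + 690609397/10696 = 15818732979541/244991880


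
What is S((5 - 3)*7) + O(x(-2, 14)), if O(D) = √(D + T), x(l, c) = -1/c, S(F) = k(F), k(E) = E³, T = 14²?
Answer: 2744 + √38402/14 ≈ 2758.0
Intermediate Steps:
T = 196
S(F) = F³
O(D) = √(196 + D) (O(D) = √(D + 196) = √(196 + D))
S((5 - 3)*7) + O(x(-2, 14)) = ((5 - 3)*7)³ + √(196 - 1/14) = (2*7)³ + √(196 - 1*1/14) = 14³ + √(196 - 1/14) = 2744 + √(2743/14) = 2744 + √38402/14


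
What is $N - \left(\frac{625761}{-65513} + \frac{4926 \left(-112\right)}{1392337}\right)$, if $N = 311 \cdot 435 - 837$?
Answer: $\frac{12264739560454401}{91216173881} \approx 1.3446 \cdot 10^{5}$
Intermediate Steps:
$N = 134448$ ($N = 135285 - 837 = 134448$)
$N - \left(\frac{625761}{-65513} + \frac{4926 \left(-112\right)}{1392337}\right) = 134448 - \left(\frac{625761}{-65513} + \frac{4926 \left(-112\right)}{1392337}\right) = 134448 - \left(625761 \left(- \frac{1}{65513}\right) - \frac{551712}{1392337}\right) = 134448 - \left(- \frac{625761}{65513} - \frac{551712}{1392337}\right) = 134448 - - \frac{907414501713}{91216173881} = 134448 + \frac{907414501713}{91216173881} = \frac{12264739560454401}{91216173881}$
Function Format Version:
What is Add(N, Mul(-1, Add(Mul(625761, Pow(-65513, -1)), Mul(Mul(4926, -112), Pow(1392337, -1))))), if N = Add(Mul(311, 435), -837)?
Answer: Rational(12264739560454401, 91216173881) ≈ 1.3446e+5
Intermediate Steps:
N = 134448 (N = Add(135285, -837) = 134448)
Add(N, Mul(-1, Add(Mul(625761, Pow(-65513, -1)), Mul(Mul(4926, -112), Pow(1392337, -1))))) = Add(134448, Mul(-1, Add(Mul(625761, Pow(-65513, -1)), Mul(Mul(4926, -112), Pow(1392337, -1))))) = Add(134448, Mul(-1, Add(Mul(625761, Rational(-1, 65513)), Mul(-551712, Rational(1, 1392337))))) = Add(134448, Mul(-1, Add(Rational(-625761, 65513), Rational(-551712, 1392337)))) = Add(134448, Mul(-1, Rational(-907414501713, 91216173881))) = Add(134448, Rational(907414501713, 91216173881)) = Rational(12264739560454401, 91216173881)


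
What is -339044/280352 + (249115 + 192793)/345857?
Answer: 1657262727/24240425416 ≈ 0.068368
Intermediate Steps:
-339044/280352 + (249115 + 192793)/345857 = -339044*1/280352 + 441908*(1/345857) = -84761/70088 + 441908/345857 = 1657262727/24240425416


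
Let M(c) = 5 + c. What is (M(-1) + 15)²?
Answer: 361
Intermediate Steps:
(M(-1) + 15)² = ((5 - 1) + 15)² = (4 + 15)² = 19² = 361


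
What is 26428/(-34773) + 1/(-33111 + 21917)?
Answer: -295869805/389248962 ≈ -0.76010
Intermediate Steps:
26428/(-34773) + 1/(-33111 + 21917) = 26428*(-1/34773) + 1/(-11194) = -26428/34773 - 1/11194 = -295869805/389248962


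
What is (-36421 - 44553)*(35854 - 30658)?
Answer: -420740904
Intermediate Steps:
(-36421 - 44553)*(35854 - 30658) = -80974*5196 = -420740904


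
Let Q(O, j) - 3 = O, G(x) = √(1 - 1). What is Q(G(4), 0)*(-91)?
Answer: -273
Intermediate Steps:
G(x) = 0 (G(x) = √0 = 0)
Q(O, j) = 3 + O
Q(G(4), 0)*(-91) = (3 + 0)*(-91) = 3*(-91) = -273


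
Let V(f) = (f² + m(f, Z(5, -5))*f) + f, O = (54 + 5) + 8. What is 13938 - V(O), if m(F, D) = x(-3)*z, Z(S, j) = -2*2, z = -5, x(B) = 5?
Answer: 11057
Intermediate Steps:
O = 67 (O = 59 + 8 = 67)
Z(S, j) = -4
m(F, D) = -25 (m(F, D) = 5*(-5) = -25)
V(f) = f² - 24*f (V(f) = (f² - 25*f) + f = f² - 24*f)
13938 - V(O) = 13938 - 67*(-24 + 67) = 13938 - 67*43 = 13938 - 1*2881 = 13938 - 2881 = 11057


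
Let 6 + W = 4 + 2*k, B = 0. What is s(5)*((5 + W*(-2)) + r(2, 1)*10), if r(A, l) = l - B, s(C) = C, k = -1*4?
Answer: 175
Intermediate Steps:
k = -4
W = -10 (W = -6 + (4 + 2*(-4)) = -6 + (4 - 8) = -6 - 4 = -10)
r(A, l) = l (r(A, l) = l - 1*0 = l + 0 = l)
s(5)*((5 + W*(-2)) + r(2, 1)*10) = 5*((5 - 10*(-2)) + 1*10) = 5*((5 + 20) + 10) = 5*(25 + 10) = 5*35 = 175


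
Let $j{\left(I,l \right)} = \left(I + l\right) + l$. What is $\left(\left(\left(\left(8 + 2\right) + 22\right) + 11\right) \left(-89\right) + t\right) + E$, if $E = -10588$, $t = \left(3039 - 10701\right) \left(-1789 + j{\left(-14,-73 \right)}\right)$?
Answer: $14918823$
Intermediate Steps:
$j{\left(I,l \right)} = I + 2 l$
$t = 14933238$ ($t = \left(3039 - 10701\right) \left(-1789 + \left(-14 + 2 \left(-73\right)\right)\right) = - 7662 \left(-1789 - 160\right) = \left(-7662\right) \left(-1949\right) = 14933238$)
$\left(\left(\left(\left(8 + 2\right) + 22\right) + 11\right) \left(-89\right) + t\right) + E = \left(\left(\left(\left(8 + 2\right) + 22\right) + 11\right) \left(-89\right) + 14933238\right) - 10588 = \left(\left(\left(10 + 22\right) + 11\right) \left(-89\right) + 14933238\right) - 10588 = \left(\left(32 + 11\right) \left(-89\right) + 14933238\right) - 10588 = \left(43 \left(-89\right) + 14933238\right) - 10588 = \left(-3827 + 14933238\right) - 10588 = 14929411 - 10588 = 14918823$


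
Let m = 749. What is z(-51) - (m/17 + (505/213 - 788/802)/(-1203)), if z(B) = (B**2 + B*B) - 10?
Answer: 8992329205996/1746781263 ≈ 5147.9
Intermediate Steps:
z(B) = -10 + 2*B**2 (z(B) = (B**2 + B**2) - 10 = 2*B**2 - 10 = -10 + 2*B**2)
z(-51) - (m/17 + (505/213 - 788/802)/(-1203)) = (-10 + 2*(-51)**2) - (749/17 + (505/213 - 788/802)/(-1203)) = (-10 + 2*2601) - (749*(1/17) + (505*(1/213) - 788*1/802)*(-1/1203)) = (-10 + 5202) - (749/17 + (505/213 - 394/401)*(-1/1203)) = 5192 - (749/17 + (118583/85413)*(-1/1203)) = 5192 - (749/17 - 118583/102751839) = 5192 - 1*76959111500/1746781263 = 5192 - 76959111500/1746781263 = 8992329205996/1746781263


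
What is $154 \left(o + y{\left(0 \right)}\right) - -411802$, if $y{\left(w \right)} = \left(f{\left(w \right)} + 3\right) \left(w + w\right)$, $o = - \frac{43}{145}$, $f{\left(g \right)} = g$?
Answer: $\frac{59704668}{145} \approx 4.1176 \cdot 10^{5}$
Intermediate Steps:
$o = - \frac{43}{145}$ ($o = \left(-43\right) \frac{1}{145} = - \frac{43}{145} \approx -0.29655$)
$y{\left(w \right)} = 2 w \left(3 + w\right)$ ($y{\left(w \right)} = \left(w + 3\right) \left(w + w\right) = \left(3 + w\right) 2 w = 2 w \left(3 + w\right)$)
$154 \left(o + y{\left(0 \right)}\right) - -411802 = 154 \left(- \frac{43}{145} + 2 \cdot 0 \left(3 + 0\right)\right) - -411802 = 154 \left(- \frac{43}{145} + 2 \cdot 0 \cdot 3\right) + 411802 = 154 \left(- \frac{43}{145} + 0\right) + 411802 = 154 \left(- \frac{43}{145}\right) + 411802 = - \frac{6622}{145} + 411802 = \frac{59704668}{145}$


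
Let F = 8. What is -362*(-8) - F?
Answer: 2888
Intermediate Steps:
-362*(-8) - F = -362*(-8) - 1*8 = 2896 - 8 = 2888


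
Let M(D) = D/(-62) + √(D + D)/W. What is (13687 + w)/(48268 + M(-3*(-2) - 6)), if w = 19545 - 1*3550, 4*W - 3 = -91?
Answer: 14841/24134 ≈ 0.61494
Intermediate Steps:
W = -22 (W = ¾ + (¼)*(-91) = ¾ - 91/4 = -22)
M(D) = -D/62 - √2*√D/22 (M(D) = D/(-62) + √(D + D)/(-22) = D*(-1/62) + √(2*D)*(-1/22) = -D/62 + (√2*√D)*(-1/22) = -D/62 - √2*√D/22)
w = 15995 (w = 19545 - 3550 = 15995)
(13687 + w)/(48268 + M(-3*(-2) - 6)) = (13687 + 15995)/(48268 + (-(-3*(-2) - 6)/62 - √2*√(-3*(-2) - 6)/22)) = 29682/(48268 + (-(6 - 6)/62 - √2*√(6 - 6)/22)) = 29682/(48268 + (-1/62*0 - √2*√0/22)) = 29682/(48268 + (0 - 1/22*√2*0)) = 29682/(48268 + (0 + 0)) = 29682/(48268 + 0) = 29682/48268 = 29682*(1/48268) = 14841/24134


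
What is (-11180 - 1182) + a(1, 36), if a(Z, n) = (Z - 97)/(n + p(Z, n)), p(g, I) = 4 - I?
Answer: -12386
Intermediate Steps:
a(Z, n) = -97/4 + Z/4 (a(Z, n) = (Z - 97)/(n + (4 - n)) = (-97 + Z)/4 = (-97 + Z)*(¼) = -97/4 + Z/4)
(-11180 - 1182) + a(1, 36) = (-11180 - 1182) + (-97/4 + (¼)*1) = -12362 + (-97/4 + ¼) = -12362 - 24 = -12386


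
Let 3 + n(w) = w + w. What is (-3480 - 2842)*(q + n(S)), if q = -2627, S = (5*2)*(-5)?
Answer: 17259060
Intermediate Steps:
S = -50 (S = 10*(-5) = -50)
n(w) = -3 + 2*w (n(w) = -3 + (w + w) = -3 + 2*w)
(-3480 - 2842)*(q + n(S)) = (-3480 - 2842)*(-2627 + (-3 + 2*(-50))) = -6322*(-2627 + (-3 - 100)) = -6322*(-2627 - 103) = -6322*(-2730) = 17259060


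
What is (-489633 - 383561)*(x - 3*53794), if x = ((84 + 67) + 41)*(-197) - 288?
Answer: 174196963836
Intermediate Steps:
x = -38112 (x = (151 + 41)*(-197) - 288 = 192*(-197) - 288 = -37824 - 288 = -38112)
(-489633 - 383561)*(x - 3*53794) = (-489633 - 383561)*(-38112 - 3*53794) = -873194*(-38112 - 161382) = -873194*(-199494) = 174196963836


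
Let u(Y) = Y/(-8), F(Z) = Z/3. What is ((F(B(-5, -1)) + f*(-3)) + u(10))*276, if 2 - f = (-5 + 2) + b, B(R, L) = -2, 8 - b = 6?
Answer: -3013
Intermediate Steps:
b = 2 (b = 8 - 1*6 = 8 - 6 = 2)
F(Z) = Z/3 (F(Z) = Z*(1/3) = Z/3)
u(Y) = -Y/8 (u(Y) = Y*(-1/8) = -Y/8)
f = 3 (f = 2 - ((-5 + 2) + 2) = 2 - (-3 + 2) = 2 - 1*(-1) = 2 + 1 = 3)
((F(B(-5, -1)) + f*(-3)) + u(10))*276 = (((1/3)*(-2) + 3*(-3)) - 1/8*10)*276 = ((-2/3 - 9) - 5/4)*276 = (-29/3 - 5/4)*276 = -131/12*276 = -3013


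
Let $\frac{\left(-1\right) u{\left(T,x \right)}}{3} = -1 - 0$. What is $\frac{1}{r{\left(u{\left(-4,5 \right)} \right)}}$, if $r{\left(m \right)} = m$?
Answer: $\frac{1}{3} \approx 0.33333$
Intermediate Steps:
$u{\left(T,x \right)} = 3$ ($u{\left(T,x \right)} = - 3 \left(-1 - 0\right) = - 3 \left(-1 + 0\right) = \left(-3\right) \left(-1\right) = 3$)
$\frac{1}{r{\left(u{\left(-4,5 \right)} \right)}} = \frac{1}{3}$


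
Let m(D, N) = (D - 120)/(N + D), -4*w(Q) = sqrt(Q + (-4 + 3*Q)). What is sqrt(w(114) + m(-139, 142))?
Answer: sqrt(-3108 - 18*sqrt(113))/6 ≈ 9.5733*I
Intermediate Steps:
w(Q) = -sqrt(-4 + 4*Q)/4 (w(Q) = -sqrt(Q + (-4 + 3*Q))/4 = -sqrt(-4 + 4*Q)/4)
m(D, N) = (-120 + D)/(D + N)
sqrt(w(114) + m(-139, 142)) = sqrt(-sqrt(-1 + 114)/2 + (-120 - 139)/(-139 + 142)) = sqrt(-sqrt(113)/2 - 259/3) = sqrt(-259/3 - sqrt(113)/2)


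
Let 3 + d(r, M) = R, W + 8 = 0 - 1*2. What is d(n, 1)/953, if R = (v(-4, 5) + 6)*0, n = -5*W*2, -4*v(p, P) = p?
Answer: -3/953 ≈ -0.0031480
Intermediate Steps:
v(p, P) = -p/4
W = -10 (W = -8 + (0 - 1*2) = -8 + (0 - 2) = -8 - 2 = -10)
n = 100 (n = -5*(-10)*2 = 50*2 = 100)
R = 0 (R = (-¼*(-4) + 6)*0 = (1 + 6)*0 = 7*0 = 0)
d(r, M) = -3 (d(r, M) = -3 + 0 = -3)
d(n, 1)/953 = -3/953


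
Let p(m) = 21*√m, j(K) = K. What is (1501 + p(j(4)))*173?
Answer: 266939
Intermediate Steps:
(1501 + p(j(4)))*173 = (1501 + 21*√4)*173 = (1501 + 21*2)*173 = (1501 + 42)*173 = 1543*173 = 266939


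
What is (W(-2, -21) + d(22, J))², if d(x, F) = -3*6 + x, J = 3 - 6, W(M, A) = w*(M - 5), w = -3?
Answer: 625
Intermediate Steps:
W(M, A) = 15 - 3*M (W(M, A) = -3*(M - 5) = -3*(-5 + M) = 15 - 3*M)
J = -3
d(x, F) = -18 + x
(W(-2, -21) + d(22, J))² = ((15 - 3*(-2)) + (-18 + 22))² = ((15 + 6) + 4)² = (21 + 4)² = 25² = 625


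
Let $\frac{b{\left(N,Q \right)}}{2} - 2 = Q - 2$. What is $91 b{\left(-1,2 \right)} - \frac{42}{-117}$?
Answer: $\frac{14210}{39} \approx 364.36$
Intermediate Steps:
$b{\left(N,Q \right)} = 2 Q$ ($b{\left(N,Q \right)} = 4 + 2 \left(Q - 2\right) = 4 + 2 \left(-2 + Q\right) = 4 + \left(-4 + 2 Q\right) = 2 Q$)
$91 b{\left(-1,2 \right)} - \frac{42}{-117} = 91 \cdot 2 \cdot 2 - \frac{42}{-117} = 91 \cdot 4 - - \frac{14}{39} = 364 + \frac{14}{39} = \frac{14210}{39}$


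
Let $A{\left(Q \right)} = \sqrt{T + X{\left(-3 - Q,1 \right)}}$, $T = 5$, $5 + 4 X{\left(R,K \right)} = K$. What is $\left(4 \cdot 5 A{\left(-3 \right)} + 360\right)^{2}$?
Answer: $160000$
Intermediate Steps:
$X{\left(R,K \right)} = - \frac{5}{4} + \frac{K}{4}$
$A{\left(Q \right)} = 2$ ($A{\left(Q \right)} = \sqrt{5 + \left(- \frac{5}{4} + \frac{1}{4} \cdot 1\right)} = \sqrt{5 + \left(- \frac{5}{4} + \frac{1}{4}\right)} = \sqrt{5 - 1} = \sqrt{4} = 2$)
$\left(4 \cdot 5 A{\left(-3 \right)} + 360\right)^{2} = \left(4 \cdot 5 \cdot 2 + 360\right)^{2} = \left(20 \cdot 2 + 360\right)^{2} = \left(40 + 360\right)^{2} = 400^{2} = 160000$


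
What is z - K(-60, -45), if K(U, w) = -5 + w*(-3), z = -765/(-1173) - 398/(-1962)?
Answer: -2913898/22563 ≈ -129.15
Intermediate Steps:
z = 19292/22563 (z = -765*(-1/1173) - 398*(-1/1962) = 15/23 + 199/981 = 19292/22563 ≈ 0.85503)
K(U, w) = -5 - 3*w
z - K(-60, -45) = 19292/22563 - (-5 - 3*(-45)) = 19292/22563 - (-5 + 135) = 19292/22563 - 1*130 = 19292/22563 - 130 = -2913898/22563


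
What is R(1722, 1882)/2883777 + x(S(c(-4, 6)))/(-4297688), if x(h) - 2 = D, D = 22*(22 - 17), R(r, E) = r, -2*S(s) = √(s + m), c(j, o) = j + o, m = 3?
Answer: 294901488/516398908649 ≈ 0.00057107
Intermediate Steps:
S(s) = -√(3 + s)/2 (S(s) = -√(s + 3)/2 = -√(3 + s)/2)
D = 110 (D = 22*5 = 110)
x(h) = 112 (x(h) = 2 + 110 = 112)
R(1722, 1882)/2883777 + x(S(c(-4, 6)))/(-4297688) = 1722/2883777 + 112/(-4297688) = 1722*(1/2883777) + 112*(-1/4297688) = 574/961259 - 14/537211 = 294901488/516398908649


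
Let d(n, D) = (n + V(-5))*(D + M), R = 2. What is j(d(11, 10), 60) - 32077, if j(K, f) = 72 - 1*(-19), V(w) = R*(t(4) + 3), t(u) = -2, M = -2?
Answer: -31986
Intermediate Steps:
V(w) = 2 (V(w) = 2*(-2 + 3) = 2*1 = 2)
d(n, D) = (-2 + D)*(2 + n) (d(n, D) = (n + 2)*(D - 2) = (2 + n)*(-2 + D) = (-2 + D)*(2 + n))
j(K, f) = 91 (j(K, f) = 72 + 19 = 91)
j(d(11, 10), 60) - 32077 = 91 - 32077 = -31986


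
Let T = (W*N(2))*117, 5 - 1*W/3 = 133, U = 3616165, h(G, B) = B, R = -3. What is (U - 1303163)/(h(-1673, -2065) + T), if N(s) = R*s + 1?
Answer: 2313002/222575 ≈ 10.392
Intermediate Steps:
N(s) = 1 - 3*s (N(s) = -3*s + 1 = 1 - 3*s)
W = -384 (W = 15 - 3*133 = 15 - 399 = -384)
T = 224640 (T = -384*(1 - 3*2)*117 = -384*(1 - 6)*117 = -384*(-5)*117 = 1920*117 = 224640)
(U - 1303163)/(h(-1673, -2065) + T) = (3616165 - 1303163)/(-2065 + 224640) = 2313002/222575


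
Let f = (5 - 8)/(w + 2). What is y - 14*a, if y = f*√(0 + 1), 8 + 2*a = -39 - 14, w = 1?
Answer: 426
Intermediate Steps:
a = -61/2 (a = -4 + (-39 - 14)/2 = -4 + (½)*(-53) = -4 - 53/2 = -61/2 ≈ -30.500)
f = -1 (f = (5 - 8)/(1 + 2) = -3/3 = -3*⅓ = -1)
y = -1 (y = -√(0 + 1) = -√1 = -1*1 = -1)
y - 14*a = -1 - 14*(-61/2) = -1 + 427 = 426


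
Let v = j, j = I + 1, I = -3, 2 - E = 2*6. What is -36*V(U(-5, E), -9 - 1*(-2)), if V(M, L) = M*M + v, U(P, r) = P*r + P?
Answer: -72828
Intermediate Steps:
E = -10 (E = 2 - 2*6 = 2 - 1*12 = 2 - 12 = -10)
j = -2 (j = -3 + 1 = -2)
v = -2
U(P, r) = P + P*r
V(M, L) = -2 + M² (V(M, L) = M*M - 2 = M² - 2 = -2 + M²)
-36*V(U(-5, E), -9 - 1*(-2)) = -36*(-2 + (-5*(1 - 10))²) = -36*(-2 + (-5*(-9))²) = -36*(-2 + 45²) = -36*(-2 + 2025) = -36*2023 = -72828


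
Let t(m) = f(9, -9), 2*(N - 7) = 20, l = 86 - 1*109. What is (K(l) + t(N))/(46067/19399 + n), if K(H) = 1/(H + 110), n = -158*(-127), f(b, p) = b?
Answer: 15208816/33869656887 ≈ 0.00044904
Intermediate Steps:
l = -23 (l = 86 - 109 = -23)
N = 17 (N = 7 + (1/2)*20 = 7 + 10 = 17)
t(m) = 9
n = 20066
K(H) = 1/(110 + H)
(K(l) + t(N))/(46067/19399 + n) = (1/(110 - 23) + 9)/(46067/19399 + 20066) = (1/87 + 9)/(46067*(1/19399) + 20066) = (1/87 + 9)/(46067/19399 + 20066) = 784/(87*(389306401/19399)) = (784/87)*(19399/389306401) = 15208816/33869656887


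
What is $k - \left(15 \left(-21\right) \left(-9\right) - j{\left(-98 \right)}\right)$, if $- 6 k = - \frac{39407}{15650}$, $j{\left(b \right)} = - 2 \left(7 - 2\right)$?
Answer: $- \frac{267106093}{93900} \approx -2844.6$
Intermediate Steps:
$j{\left(b \right)} = -10$ ($j{\left(b \right)} = \left(-2\right) 5 = -10$)
$k = \frac{39407}{93900}$ ($k = - \frac{\left(-39407\right) \frac{1}{15650}}{6} = \left(- \frac{1}{6}\right) \left(- \frac{39407}{15650}\right) = \frac{39407}{93900} \approx 0.41967$)
$k - \left(15 \left(-21\right) \left(-9\right) - j{\left(-98 \right)}\right) = \frac{39407}{93900} - \left(15 \left(-21\right) \left(-9\right) - -10\right) = \frac{39407}{93900} - \left(\left(-315\right) \left(-9\right) + 10\right) = \frac{39407}{93900} - \left(2835 + 10\right) = \frac{39407}{93900} - 2845 = - \frac{267106093}{93900}$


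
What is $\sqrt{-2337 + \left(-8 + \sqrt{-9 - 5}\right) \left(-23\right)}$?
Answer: $\sqrt{-2153 - 23 i \sqrt{14}} \approx 0.9272 - 46.41 i$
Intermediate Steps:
$\sqrt{-2337 + \left(-8 + \sqrt{-9 - 5}\right) \left(-23\right)} = \sqrt{-2337 + \left(-8 + \sqrt{-14}\right) \left(-23\right)} = \sqrt{-2337 + \left(-8 + i \sqrt{14}\right) \left(-23\right)} = \sqrt{-2337 + \left(184 - 23 i \sqrt{14}\right)} = \sqrt{-2153 - 23 i \sqrt{14}}$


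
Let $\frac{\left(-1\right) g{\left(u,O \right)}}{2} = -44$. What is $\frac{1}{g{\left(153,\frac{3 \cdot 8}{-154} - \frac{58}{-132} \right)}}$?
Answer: $\frac{1}{88} \approx 0.011364$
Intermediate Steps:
$g{\left(u,O \right)} = 88$ ($g{\left(u,O \right)} = \left(-2\right) \left(-44\right) = 88$)
$\frac{1}{g{\left(153,\frac{3 \cdot 8}{-154} - \frac{58}{-132} \right)}} = \frac{1}{88}$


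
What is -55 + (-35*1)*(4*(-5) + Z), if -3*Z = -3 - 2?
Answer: 1760/3 ≈ 586.67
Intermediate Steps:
Z = 5/3 (Z = -(-3 - 2)/3 = -⅓*(-5) = 5/3 ≈ 1.6667)
-55 + (-35*1)*(4*(-5) + Z) = -55 + (-35*1)*(4*(-5) + 5/3) = -55 - 35*(-20 + 5/3) = -55 - 35*(-55/3) = -55 + 1925/3 = 1760/3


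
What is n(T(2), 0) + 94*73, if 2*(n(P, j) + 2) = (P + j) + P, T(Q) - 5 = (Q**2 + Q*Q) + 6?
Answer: 6879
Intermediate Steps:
T(Q) = 11 + 2*Q**2 (T(Q) = 5 + ((Q**2 + Q*Q) + 6) = 5 + ((Q**2 + Q**2) + 6) = 5 + (2*Q**2 + 6) = 5 + (6 + 2*Q**2) = 11 + 2*Q**2)
n(P, j) = -2 + P + j/2 (n(P, j) = -2 + ((P + j) + P)/2 = -2 + (j + 2*P)/2 = -2 + (P + j/2) = -2 + P + j/2)
n(T(2), 0) + 94*73 = (-2 + (11 + 2*2**2) + (1/2)*0) + 94*73 = (-2 + (11 + 2*4) + 0) + 6862 = (-2 + (11 + 8) + 0) + 6862 = (-2 + 19 + 0) + 6862 = 17 + 6862 = 6879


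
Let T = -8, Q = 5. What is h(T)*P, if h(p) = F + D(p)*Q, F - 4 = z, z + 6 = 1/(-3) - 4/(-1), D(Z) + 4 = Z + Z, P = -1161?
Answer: 114165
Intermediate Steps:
D(Z) = -4 + 2*Z (D(Z) = -4 + (Z + Z) = -4 + 2*Z)
z = -7/3 (z = -6 + (1/(-3) - 4/(-1)) = -6 + (1*(-⅓) - 4*(-1)) = -6 + (-⅓ + 4) = -6 + 11/3 = -7/3 ≈ -2.3333)
F = 5/3 (F = 4 - 7/3 = 5/3 ≈ 1.6667)
h(p) = -55/3 + 10*p (h(p) = 5/3 + (-4 + 2*p)*5 = 5/3 + (-20 + 10*p) = -55/3 + 10*p)
h(T)*P = (-55/3 + 10*(-8))*(-1161) = (-55/3 - 80)*(-1161) = -295/3*(-1161) = 114165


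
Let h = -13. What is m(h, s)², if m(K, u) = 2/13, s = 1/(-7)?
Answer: 4/169 ≈ 0.023669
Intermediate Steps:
s = -⅐ ≈ -0.14286
m(K, u) = 2/13 (m(K, u) = 2*(1/13) = 2/13)
m(h, s)² = (2/13)² = 4/169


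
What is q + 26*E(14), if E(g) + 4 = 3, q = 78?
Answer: 52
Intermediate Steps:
E(g) = -1 (E(g) = -4 + 3 = -1)
q + 26*E(14) = 78 + 26*(-1) = 78 - 26 = 52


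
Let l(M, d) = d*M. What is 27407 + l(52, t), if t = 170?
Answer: 36247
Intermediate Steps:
l(M, d) = M*d
27407 + l(52, t) = 27407 + 52*170 = 27407 + 8840 = 36247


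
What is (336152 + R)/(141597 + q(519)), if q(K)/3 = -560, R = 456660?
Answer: 792812/139917 ≈ 5.6663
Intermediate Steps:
q(K) = -1680 (q(K) = 3*(-560) = -1680)
(336152 + R)/(141597 + q(519)) = (336152 + 456660)/(141597 - 1680) = 792812/139917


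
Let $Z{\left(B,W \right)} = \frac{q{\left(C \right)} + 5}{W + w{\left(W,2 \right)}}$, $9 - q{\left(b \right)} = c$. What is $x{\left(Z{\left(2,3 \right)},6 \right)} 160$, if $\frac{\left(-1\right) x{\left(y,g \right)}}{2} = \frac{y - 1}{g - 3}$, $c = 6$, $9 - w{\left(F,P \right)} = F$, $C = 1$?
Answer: $\frac{320}{27} \approx 11.852$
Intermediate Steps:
$w{\left(F,P \right)} = 9 - F$
$q{\left(b \right)} = 3$ ($q{\left(b \right)} = 9 - 6 = 3$)
$Z{\left(B,W \right)} = \frac{8}{9}$ ($Z{\left(B,W \right)} = \frac{3 + 5}{W - \left(-9 + W\right)} = \frac{8}{9}$)
$x{\left(y,g \right)} = - \frac{2 \left(-1 + y\right)}{-3 + g}$ ($x{\left(y,g \right)} = - 2 \frac{y - 1}{g - 3} = - 2 \frac{-1 + y}{-3 + g} = - \frac{2 \left(-1 + y\right)}{-3 + g}$)
$x{\left(Z{\left(2,3 \right)},6 \right)} 160 = \frac{2 \left(1 - \frac{8}{9}\right)}{-3 + 6} \cdot 160 = \frac{2 \left(1 - \frac{8}{9}\right)}{3} \cdot 160 = 2 \cdot \frac{1}{3} \cdot \frac{1}{9} \cdot 160 = \frac{2}{27} \cdot 160 = \frac{320}{27}$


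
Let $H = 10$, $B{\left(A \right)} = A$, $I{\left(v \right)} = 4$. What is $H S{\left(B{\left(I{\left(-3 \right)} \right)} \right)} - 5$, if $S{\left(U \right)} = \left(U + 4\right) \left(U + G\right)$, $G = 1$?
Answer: $395$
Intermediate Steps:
$S{\left(U \right)} = \left(1 + U\right) \left(4 + U\right)$ ($S{\left(U \right)} = \left(U + 4\right) \left(U + 1\right) = \left(4 + U\right) \left(1 + U\right) = \left(1 + U\right) \left(4 + U\right)$)
$H S{\left(B{\left(I{\left(-3 \right)} \right)} \right)} - 5 = 10 \left(4 + 4^{2} + 5 \cdot 4\right) - 5 = 10 \left(4 + 16 + 20\right) - 5 = 10 \cdot 40 - 5 = 400 - 5 = 395$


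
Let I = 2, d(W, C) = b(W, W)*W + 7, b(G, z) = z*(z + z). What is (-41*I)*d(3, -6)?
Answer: -5002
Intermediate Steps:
b(G, z) = 2*z² (b(G, z) = z*(2*z) = 2*z²)
d(W, C) = 7 + 2*W³ (d(W, C) = (2*W²)*W + 7 = 2*W³ + 7 = 7 + 2*W³)
(-41*I)*d(3, -6) = (-41*2)*(7 + 2*3³) = -82*(7 + 2*27) = -82*(7 + 54) = -82*61 = -5002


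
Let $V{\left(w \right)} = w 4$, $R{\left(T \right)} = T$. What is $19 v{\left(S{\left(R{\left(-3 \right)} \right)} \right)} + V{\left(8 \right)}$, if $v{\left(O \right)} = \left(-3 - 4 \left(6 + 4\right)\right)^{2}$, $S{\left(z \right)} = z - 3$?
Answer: $35163$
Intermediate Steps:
$S{\left(z \right)} = -3 + z$
$v{\left(O \right)} = 1849$ ($v{\left(O \right)} = \left(-3 - 40\right)^{2} = \left(-43\right)^{2} = 1849$)
$V{\left(w \right)} = 4 w$
$19 v{\left(S{\left(R{\left(-3 \right)} \right)} \right)} + V{\left(8 \right)} = 19 \cdot 1849 + 4 \cdot 8 = 35131 + 32 = 35163$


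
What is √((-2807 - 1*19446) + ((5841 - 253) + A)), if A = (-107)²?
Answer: 4*I*√326 ≈ 72.222*I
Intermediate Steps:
A = 11449
√((-2807 - 1*19446) + ((5841 - 253) + A)) = √((-2807 - 1*19446) + ((5841 - 253) + 11449)) = √((-2807 - 19446) + (5588 + 11449)) = √(-22253 + 17037) = √(-5216) = 4*I*√326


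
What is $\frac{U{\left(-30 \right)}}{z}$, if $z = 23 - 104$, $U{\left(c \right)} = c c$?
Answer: $- \frac{100}{9} \approx -11.111$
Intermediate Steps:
$U{\left(c \right)} = c^{2}$
$z = -81$ ($z = 23 - 104 = -81$)
$\frac{U{\left(-30 \right)}}{z} = \frac{\left(-30\right)^{2}}{-81} = 900 \left(- \frac{1}{81}\right) = - \frac{100}{9}$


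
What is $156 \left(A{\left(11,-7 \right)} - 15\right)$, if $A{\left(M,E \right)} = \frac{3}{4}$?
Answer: $-2223$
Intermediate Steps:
$A{\left(M,E \right)} = \frac{3}{4}$ ($A{\left(M,E \right)} = 3 \cdot \frac{1}{4} = \frac{3}{4}$)
$156 \left(A{\left(11,-7 \right)} - 15\right) = 156 \left(\frac{3}{4} - 15\right) = 156 \left(- \frac{57}{4}\right) = -2223$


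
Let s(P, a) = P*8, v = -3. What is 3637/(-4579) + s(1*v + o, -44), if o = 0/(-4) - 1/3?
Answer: -377231/13737 ≈ -27.461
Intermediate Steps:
o = -⅓ (o = 0*(-¼) - 1*⅓ = 0 - ⅓ = -⅓ ≈ -0.33333)
s(P, a) = 8*P
3637/(-4579) + s(1*v + o, -44) = 3637/(-4579) + 8*(1*(-3) - ⅓) = 3637*(-1/4579) + 8*(-3 - ⅓) = -3637/4579 + 8*(-10/3) = -3637/4579 - 80/3 = -377231/13737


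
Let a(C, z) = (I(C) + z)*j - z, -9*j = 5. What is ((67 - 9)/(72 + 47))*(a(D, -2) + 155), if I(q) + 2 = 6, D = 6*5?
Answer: 81374/1071 ≈ 75.979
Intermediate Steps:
j = -5/9 (j = -⅑*5 = -5/9 ≈ -0.55556)
D = 30
I(q) = 4 (I(q) = -2 + 6 = 4)
a(C, z) = -20/9 - 14*z/9 (a(C, z) = (4 + z)*(-5/9) - z = (-20/9 - 5*z/9) - z = -20/9 - 14*z/9)
((67 - 9)/(72 + 47))*(a(D, -2) + 155) = ((67 - 9)/(72 + 47))*((-20/9 - 14/9*(-2)) + 155) = (58/119)*((-20/9 + 28/9) + 155) = (58*(1/119))*(8/9 + 155) = (58/119)*(1403/9) = 81374/1071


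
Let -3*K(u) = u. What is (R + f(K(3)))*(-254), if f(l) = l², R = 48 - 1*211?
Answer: 41148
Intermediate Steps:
R = -163 (R = 48 - 211 = -163)
K(u) = -u/3
(R + f(K(3)))*(-254) = (-163 + (-⅓*3)²)*(-254) = (-163 + (-1)²)*(-254) = (-163 + 1)*(-254) = -162*(-254) = 41148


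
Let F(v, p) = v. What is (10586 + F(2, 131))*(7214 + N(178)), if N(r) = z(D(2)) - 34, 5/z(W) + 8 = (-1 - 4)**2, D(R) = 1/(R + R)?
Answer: 1292424220/17 ≈ 7.6025e+7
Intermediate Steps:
D(R) = 1/(2*R)
z(W) = 5/17 (z(W) = 5/(-8 + (-1 - 4)**2) = 5/(-8 + (-5)**2) = 5/(-8 + 25) = 5/17)
N(r) = -573/17 (N(r) = 5/17 - 34 = -573/17)
(10586 + F(2, 131))*(7214 + N(178)) = (10586 + 2)*(7214 - 573/17) = 10588*(122065/17) = 1292424220/17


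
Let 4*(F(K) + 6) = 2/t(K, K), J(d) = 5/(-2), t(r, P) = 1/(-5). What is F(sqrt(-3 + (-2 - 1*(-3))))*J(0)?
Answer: 85/4 ≈ 21.250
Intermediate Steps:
t(r, P) = -1/5
J(d) = -5/2 (J(d) = 5*(-1/2) = -5/2)
F(K) = -17/2 (F(K) = -6 + (2/(-1/5))/4 = -6 + (2*(-5))/4 = -6 + (1/4)*(-10) = -6 - 5/2 = -17/2)
F(sqrt(-3 + (-2 - 1*(-3))))*J(0) = -17/2*(-5/2) = 85/4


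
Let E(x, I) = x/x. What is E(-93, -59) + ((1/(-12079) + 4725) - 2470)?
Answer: 27250223/12079 ≈ 2256.0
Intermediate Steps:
E(x, I) = 1
E(-93, -59) + ((1/(-12079) + 4725) - 2470) = 1 + ((1/(-12079) + 4725) - 2470) = 1 + ((-1/12079 + 4725) - 2470) = 1 + (57073274/12079 - 2470) = 1 + 27238144/12079 = 27250223/12079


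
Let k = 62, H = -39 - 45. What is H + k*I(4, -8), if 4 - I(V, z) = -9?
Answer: 722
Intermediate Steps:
H = -84
I(V, z) = 13 (I(V, z) = 4 - 1*(-9) = 4 + 9 = 13)
H + k*I(4, -8) = -84 + 62*13 = -84 + 806 = 722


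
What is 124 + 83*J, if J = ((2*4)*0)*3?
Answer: 124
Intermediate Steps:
J = 0 (J = (8*0)*3 = 0*3 = 0)
124 + 83*J = 124 + 83*0 = 124 + 0 = 124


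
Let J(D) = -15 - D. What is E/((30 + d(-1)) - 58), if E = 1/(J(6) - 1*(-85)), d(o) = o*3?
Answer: -1/1984 ≈ -0.00050403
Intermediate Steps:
d(o) = 3*o
E = 1/64 (E = 1/((-15 - 1*6) - 1*(-85)) = 1/((-15 - 6) + 85) = 1/(-21 + 85) = 1/64 ≈ 0.015625)
E/((30 + d(-1)) - 58) = (1/64)/((30 + 3*(-1)) - 58) = (1/64)/((30 - 3) - 58) = (1/64)/(27 - 58) = (1/64)/(-31) = -1/31*1/64 = -1/1984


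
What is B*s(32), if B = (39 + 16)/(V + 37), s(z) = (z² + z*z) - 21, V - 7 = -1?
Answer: 111485/43 ≈ 2592.7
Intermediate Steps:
V = 6 (V = 7 - 1 = 6)
s(z) = -21 + 2*z² (s(z) = (z² + z²) - 21 = 2*z² - 21 = -21 + 2*z²)
B = 55/43 (B = (39 + 16)/(6 + 37) = 55/43 ≈ 1.2791)
B*s(32) = 55*(-21 + 2*32²)/43 = 55*(-21 + 2*1024)/43 = 55*(-21 + 2048)/43 = (55/43)*2027 = 111485/43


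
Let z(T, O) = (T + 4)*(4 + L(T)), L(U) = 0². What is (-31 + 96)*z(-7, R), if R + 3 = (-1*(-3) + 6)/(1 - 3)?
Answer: -780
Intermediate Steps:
L(U) = 0
R = -15/2 (R = -3 + (-1*(-3) + 6)/(1 - 3) = -3 + (3 + 6)/(-2) = -3 + 9*(-½) = -3 - 9/2 = -15/2 ≈ -7.5000)
z(T, O) = 16 + 4*T (z(T, O) = (T + 4)*(4 + 0) = (4 + T)*4 = 16 + 4*T)
(-31 + 96)*z(-7, R) = (-31 + 96)*(16 + 4*(-7)) = 65*(16 - 28) = 65*(-12) = -780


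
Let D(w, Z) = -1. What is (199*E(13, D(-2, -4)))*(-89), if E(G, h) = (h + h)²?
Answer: -70844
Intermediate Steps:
E(G, h) = 4*h² (E(G, h) = (2*h)² = 4*h²)
(199*E(13, D(-2, -4)))*(-89) = (199*(4*(-1)²))*(-89) = (199*(4*1))*(-89) = (199*4)*(-89) = 796*(-89) = -70844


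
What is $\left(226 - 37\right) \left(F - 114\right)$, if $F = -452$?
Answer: $-106974$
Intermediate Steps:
$\left(226 - 37\right) \left(F - 114\right) = \left(226 - 37\right) \left(-452 - 114\right) = 189 \left(-566\right) = -106974$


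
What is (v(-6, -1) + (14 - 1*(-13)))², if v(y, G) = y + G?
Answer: 400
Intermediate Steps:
v(y, G) = G + y
(v(-6, -1) + (14 - 1*(-13)))² = ((-1 - 6) + (14 - 1*(-13)))² = (-7 + (14 + 13))² = (-7 + 27)² = 20² = 400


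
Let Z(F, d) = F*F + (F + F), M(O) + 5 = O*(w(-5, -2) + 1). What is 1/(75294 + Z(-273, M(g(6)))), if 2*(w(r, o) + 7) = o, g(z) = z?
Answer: 1/149277 ≈ 6.6990e-6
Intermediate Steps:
w(r, o) = -7 + o/2
M(O) = -5 - 7*O (M(O) = -5 + O*((-7 + (½)*(-2)) + 1) = -5 + O*((-7 - 1) + 1) = -5 + O*(-8 + 1) = -5 + O*(-7) = -5 - 7*O)
Z(F, d) = F² + 2*F
1/(75294 + Z(-273, M(g(6)))) = 1/(75294 - 273*(2 - 273)) = 1/(75294 - 273*(-271)) = 1/(75294 + 73983) = 1/149277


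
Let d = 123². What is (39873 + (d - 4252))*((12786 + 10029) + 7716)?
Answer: 1549448250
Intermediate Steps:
d = 15129
(39873 + (d - 4252))*((12786 + 10029) + 7716) = (39873 + (15129 - 4252))*((12786 + 10029) + 7716) = (39873 + 10877)*(22815 + 7716) = 50750*30531 = 1549448250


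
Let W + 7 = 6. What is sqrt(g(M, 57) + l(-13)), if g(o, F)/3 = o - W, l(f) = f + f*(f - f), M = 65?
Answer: sqrt(185) ≈ 13.601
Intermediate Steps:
W = -1 (W = -7 + 6 = -1)
l(f) = f (l(f) = f + f*0 = f + 0 = f)
g(o, F) = 3 + 3*o (g(o, F) = 3*(o - 1*(-1)) = 3*(o + 1) = 3*(1 + o) = 3 + 3*o)
sqrt(g(M, 57) + l(-13)) = sqrt((3 + 3*65) - 13) = sqrt((3 + 195) - 13) = sqrt(198 - 13) = sqrt(185)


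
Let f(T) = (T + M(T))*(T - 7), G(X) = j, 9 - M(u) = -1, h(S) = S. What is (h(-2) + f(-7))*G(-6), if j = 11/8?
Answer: -121/2 ≈ -60.500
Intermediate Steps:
M(u) = 10 (M(u) = 9 - 1*(-1) = 9 + 1 = 10)
j = 11/8 (j = 11*(⅛) = 11/8 ≈ 1.3750)
G(X) = 11/8
f(T) = (-7 + T)*(10 + T) (f(T) = (T + 10)*(T - 7) = (10 + T)*(-7 + T) = (-7 + T)*(10 + T))
(h(-2) + f(-7))*G(-6) = (-2 + (-70 + (-7)² + 3*(-7)))*(11/8) = (-2 + (-70 + 49 - 21))*(11/8) = (-2 - 42)*(11/8) = -44*11/8 = -121/2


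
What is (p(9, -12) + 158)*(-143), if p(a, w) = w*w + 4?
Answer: -43758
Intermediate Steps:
p(a, w) = 4 + w² (p(a, w) = w² + 4 = 4 + w²)
(p(9, -12) + 158)*(-143) = ((4 + (-12)²) + 158)*(-143) = ((4 + 144) + 158)*(-143) = (148 + 158)*(-143) = 306*(-143) = -43758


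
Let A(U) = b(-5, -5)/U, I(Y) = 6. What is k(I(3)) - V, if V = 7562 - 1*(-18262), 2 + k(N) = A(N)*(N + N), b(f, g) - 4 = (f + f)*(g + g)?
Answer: -25618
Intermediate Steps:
b(f, g) = 4 + 4*f*g (b(f, g) = 4 + (f + f)*(g + g) = 4 + (2*f)*(2*g) = 4 + 4*f*g)
A(U) = 104/U (A(U) = (4 + 4*(-5)*(-5))/U = (4 + 100)/U = 104/U)
k(N) = 206 (k(N) = -2 + (104/N)*(N + N) = -2 + (104/N)*(2*N) = -2 + 208 = 206)
V = 25824 (V = 7562 + 18262 = 25824)
k(I(3)) - V = 206 - 1*25824 = 206 - 25824 = -25618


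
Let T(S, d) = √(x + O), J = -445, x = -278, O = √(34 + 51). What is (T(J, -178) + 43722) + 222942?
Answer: 266664 + √(-278 + √85) ≈ 2.6666e+5 + 16.395*I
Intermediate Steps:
O = √85 ≈ 9.2195
T(S, d) = √(-278 + √85)
(T(J, -178) + 43722) + 222942 = (√(-278 + √85) + 43722) + 222942 = (43722 + √(-278 + √85)) + 222942 = 266664 + √(-278 + √85)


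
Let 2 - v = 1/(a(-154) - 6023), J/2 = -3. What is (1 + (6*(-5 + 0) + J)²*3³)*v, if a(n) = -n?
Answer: 410782827/5869 ≈ 69992.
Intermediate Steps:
J = -6 (J = 2*(-3) = -6)
v = 11739/5869 (v = 2 - 1/(-1*(-154) - 6023) = 2 - 1/(154 - 6023) = 2 - 1/(-5869) = 2 - 1*(-1/5869) = 2 + 1/5869 = 11739/5869 ≈ 2.0002)
(1 + (6*(-5 + 0) + J)²*3³)*v = (1 + (6*(-5 + 0) - 6)²*3³)*(11739/5869) = (1 + (6*(-5) - 6)²*27)*(11739/5869) = (1 + (-30 - 6)²*27)*(11739/5869) = (1 + (-36)²*27)*(11739/5869) = (1 + 1296*27)*(11739/5869) = (1 + 34992)*(11739/5869) = 34993*(11739/5869) = 410782827/5869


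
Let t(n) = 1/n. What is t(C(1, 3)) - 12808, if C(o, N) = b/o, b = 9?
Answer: -115271/9 ≈ -12808.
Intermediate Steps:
C(o, N) = 9/o
t(C(1, 3)) - 12808 = 1/(9/1) - 12808 = 1/(9*1) - 12808 = 1/9 - 12808 = ⅑ - 12808 = -115271/9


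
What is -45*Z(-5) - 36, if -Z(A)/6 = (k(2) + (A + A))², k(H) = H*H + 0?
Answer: 9684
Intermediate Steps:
k(H) = H² (k(H) = H² + 0 = H²)
Z(A) = -6*(4 + 2*A)² (Z(A) = -6*(2² + (A + A))² = -6*(4 + 2*A)²)
-45*Z(-5) - 36 = -(-1080)*(2 - 5)² - 36 = -(-1080)*(-3)² - 36 = -(-1080)*9 - 36 = -45*(-216) - 36 = 9720 - 36 = 9684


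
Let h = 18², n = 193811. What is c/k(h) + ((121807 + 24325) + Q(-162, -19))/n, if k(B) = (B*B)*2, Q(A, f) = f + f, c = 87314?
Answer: 23797570571/20345503536 ≈ 1.1697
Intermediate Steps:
Q(A, f) = 2*f
h = 324
k(B) = 2*B² (k(B) = B²*2 = 2*B²)
c/k(h) + ((121807 + 24325) + Q(-162, -19))/n = 87314/((2*324²)) + ((121807 + 24325) + 2*(-19))/193811 = 87314/((2*104976)) + (146132 - 38)*(1/193811) = 87314/209952 + 146094*(1/193811) = 87314*(1/209952) + 146094/193811 = 43657/104976 + 146094/193811 = 23797570571/20345503536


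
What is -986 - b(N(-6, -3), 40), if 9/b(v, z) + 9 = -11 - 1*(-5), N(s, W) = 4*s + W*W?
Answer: -4927/5 ≈ -985.40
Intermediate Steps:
N(s, W) = W² + 4*s (N(s, W) = 4*s + W² = W² + 4*s)
b(v, z) = -⅗ (b(v, z) = 9/(-9 + (-11 - 1*(-5))) = 9/(-9 + (-11 + 5)) = 9/(-9 - 6) = 9/(-15) = 9*(-1/15) = -⅗)
-986 - b(N(-6, -3), 40) = -986 - 1*(-⅗) = -986 + ⅗ = -4927/5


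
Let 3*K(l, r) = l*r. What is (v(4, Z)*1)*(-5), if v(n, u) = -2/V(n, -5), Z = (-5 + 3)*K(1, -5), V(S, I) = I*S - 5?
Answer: -⅖ ≈ -0.40000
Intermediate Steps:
K(l, r) = l*r/3 (K(l, r) = (l*r)/3 = l*r/3)
V(S, I) = -5 + I*S
Z = 10/3 (Z = (-5 + 3)*((⅓)*1*(-5)) = -2*(-5/3) = 10/3 ≈ 3.3333)
v(n, u) = -2/(-5 - 5*n)
(v(4, Z)*1)*(-5) = ((2/(5*(1 + 4)))*1)*(-5) = (((⅖)/5)*1)*(-5) = (((⅖)*(⅕))*1)*(-5) = ((2/25)*1)*(-5) = (2/25)*(-5) = -⅖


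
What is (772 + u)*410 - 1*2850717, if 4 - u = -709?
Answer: -2241867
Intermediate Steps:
u = 713 (u = 4 - 1*(-709) = 4 + 709 = 713)
(772 + u)*410 - 1*2850717 = (772 + 713)*410 - 1*2850717 = 1485*410 - 2850717 = 608850 - 2850717 = -2241867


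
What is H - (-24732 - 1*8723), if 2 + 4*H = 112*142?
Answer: 74861/2 ≈ 37431.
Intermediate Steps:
H = 7951/2 (H = -1/2 + (112*142)/4 = -1/2 + (1/4)*15904 = -1/2 + 3976 = 7951/2 ≈ 3975.5)
H - (-24732 - 1*8723) = 7951/2 - (-24732 - 1*8723) = 7951/2 - (-24732 - 8723) = 7951/2 - 1*(-33455) = 7951/2 + 33455 = 74861/2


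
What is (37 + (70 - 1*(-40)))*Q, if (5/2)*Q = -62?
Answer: -18228/5 ≈ -3645.6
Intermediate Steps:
Q = -124/5 (Q = (2/5)*(-62) = -124/5 ≈ -24.800)
(37 + (70 - 1*(-40)))*Q = (37 + (70 - 1*(-40)))*(-124/5) = (37 + (70 + 40))*(-124/5) = (37 + 110)*(-124/5) = 147*(-124/5) = -18228/5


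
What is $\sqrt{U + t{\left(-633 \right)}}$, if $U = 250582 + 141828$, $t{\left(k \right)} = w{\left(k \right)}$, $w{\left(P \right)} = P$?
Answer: $\sqrt{391777} \approx 625.92$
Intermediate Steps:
$t{\left(k \right)} = k$
$U = 392410$
$\sqrt{U + t{\left(-633 \right)}} = \sqrt{392410 - 633} = \sqrt{391777}$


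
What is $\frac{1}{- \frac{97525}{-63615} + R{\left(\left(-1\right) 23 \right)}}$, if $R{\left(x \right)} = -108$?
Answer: $- \frac{12723}{1354579} \approx -0.0093926$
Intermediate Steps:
$\frac{1}{- \frac{97525}{-63615} + R{\left(\left(-1\right) 23 \right)}} = \frac{1}{- \frac{97525}{-63615} - 108} = \frac{1}{\left(-97525\right) \left(- \frac{1}{63615}\right) - 108} = \frac{1}{\frac{19505}{12723} - 108} = \frac{1}{- \frac{1354579}{12723}} = - \frac{12723}{1354579}$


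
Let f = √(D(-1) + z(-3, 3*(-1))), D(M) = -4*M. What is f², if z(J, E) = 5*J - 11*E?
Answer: 22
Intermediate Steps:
z(J, E) = -11*E + 5*J
f = √22 (f = √(-4*(-1) + (-33*(-1) + 5*(-3))) = √(4 + (-11*(-3) - 15)) = √(4 + (33 - 15)) = √(4 + 18) = √22 ≈ 4.6904)
f² = (√22)² = 22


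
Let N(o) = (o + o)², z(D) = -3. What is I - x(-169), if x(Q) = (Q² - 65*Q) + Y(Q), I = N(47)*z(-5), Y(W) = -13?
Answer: -66041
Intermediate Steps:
N(o) = 4*o² (N(o) = (2*o)² = 4*o²)
I = -26508 (I = (4*47²)*(-3) = (4*2209)*(-3) = 8836*(-3) = -26508)
x(Q) = -13 + Q² - 65*Q (x(Q) = (Q² - 65*Q) - 13 = -13 + Q² - 65*Q)
I - x(-169) = -26508 - (-13 + (-169)² - 65*(-169)) = -26508 - (-13 + 28561 + 10985) = -26508 - 1*39533 = -26508 - 39533 = -66041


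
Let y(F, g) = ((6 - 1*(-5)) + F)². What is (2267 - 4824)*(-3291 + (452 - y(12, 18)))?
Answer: 8611976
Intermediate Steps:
y(F, g) = (11 + F)² (y(F, g) = ((6 + 5) + F)² = (11 + F)²)
(2267 - 4824)*(-3291 + (452 - y(12, 18))) = (2267 - 4824)*(-3291 + (452 - (11 + 12)²)) = -2557*(-3291 + (452 - 1*23²)) = -2557*(-3291 + (452 - 1*529)) = -2557*(-3291 + (452 - 529)) = -2557*(-3291 - 77) = -2557*(-3368) = 8611976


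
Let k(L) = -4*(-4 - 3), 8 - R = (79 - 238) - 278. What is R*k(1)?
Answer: 12460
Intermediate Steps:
R = 445 (R = 8 - ((79 - 238) - 278) = 8 - (-159 - 278) = 8 - 1*(-437) = 8 + 437 = 445)
k(L) = 28 (k(L) = -4*(-7) = 28)
R*k(1) = 445*28 = 12460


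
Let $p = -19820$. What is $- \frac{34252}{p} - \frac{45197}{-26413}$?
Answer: $\frac{450125654}{130876415} \approx 3.4393$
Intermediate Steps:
$- \frac{34252}{p} - \frac{45197}{-26413} = - \frac{34252}{-19820} - \frac{45197}{-26413} = \left(-34252\right) \left(- \frac{1}{19820}\right) - - \frac{45197}{26413} = \frac{8563}{4955} + \frac{45197}{26413} = \frac{450125654}{130876415}$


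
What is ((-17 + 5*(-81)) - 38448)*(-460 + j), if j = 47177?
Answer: -1815889790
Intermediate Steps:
((-17 + 5*(-81)) - 38448)*(-460 + j) = ((-17 + 5*(-81)) - 38448)*(-460 + 47177) = ((-17 - 405) - 38448)*46717 = (-422 - 38448)*46717 = -38870*46717 = -1815889790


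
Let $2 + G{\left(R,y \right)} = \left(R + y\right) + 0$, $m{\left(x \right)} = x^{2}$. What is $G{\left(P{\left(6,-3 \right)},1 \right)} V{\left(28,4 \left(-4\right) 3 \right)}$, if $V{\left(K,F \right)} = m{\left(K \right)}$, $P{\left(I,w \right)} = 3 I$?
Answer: $13328$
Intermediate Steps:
$V{\left(K,F \right)} = K^{2}$
$G{\left(R,y \right)} = -2 + R + y$ ($G{\left(R,y \right)} = -2 + \left(\left(R + y\right) + 0\right) = -2 + \left(R + y\right) = -2 + R + y$)
$G{\left(P{\left(6,-3 \right)},1 \right)} V{\left(28,4 \left(-4\right) 3 \right)} = \left(-2 + 3 \cdot 6 + 1\right) 28^{2} = \left(-2 + 18 + 1\right) 784 = 17 \cdot 784 = 13328$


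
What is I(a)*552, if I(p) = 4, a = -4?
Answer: 2208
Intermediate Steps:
I(a)*552 = 4*552 = 2208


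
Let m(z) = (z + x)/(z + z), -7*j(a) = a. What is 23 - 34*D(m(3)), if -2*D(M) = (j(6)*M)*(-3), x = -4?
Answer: 110/7 ≈ 15.714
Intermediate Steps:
j(a) = -a/7
m(z) = (-4 + z)/(2*z) (m(z) = (z - 4)/(z + z) = (-4 + z)/((2*z)) = (-4 + z)*(1/(2*z)) = (-4 + z)/(2*z))
D(M) = -9*M/7 (D(M) = -(-⅐*6)*M*(-3)/2 = -(-6*M/7)*(-3)/2 = -9*M/7)
23 - 34*D(m(3)) = 23 - (-306)*(½)*(-4 + 3)/3/7 = 23 - (-306)*(½)*(⅓)*(-1)/7 = 23 - (-306)*(-1)/(7*6) = 23 - 34*3/14 = 23 - 51/7 = 110/7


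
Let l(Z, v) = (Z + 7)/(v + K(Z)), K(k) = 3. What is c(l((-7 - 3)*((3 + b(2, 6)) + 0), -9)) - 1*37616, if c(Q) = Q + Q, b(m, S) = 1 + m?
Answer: -112795/3 ≈ -37598.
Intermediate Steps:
l(Z, v) = (7 + Z)/(3 + v) (l(Z, v) = (Z + 7)/(v + 3) = (7 + Z)/(3 + v))
c(Q) = 2*Q
c(l((-7 - 3)*((3 + b(2, 6)) + 0), -9)) - 1*37616 = 2*((7 + (-7 - 3)*((3 + (1 + 2)) + 0))/(3 - 9)) - 1*37616 = 2*((7 - 10*((3 + 3) + 0))/(-6)) - 37616 = 2*(-(7 - 10*(6 + 0))/6) - 37616 = 2*(-(7 - 10*6)/6) - 37616 = 2*(-(7 - 60)/6) - 37616 = 2*(-1/6*(-53)) - 37616 = 2*(53/6) - 37616 = 53/3 - 37616 = -112795/3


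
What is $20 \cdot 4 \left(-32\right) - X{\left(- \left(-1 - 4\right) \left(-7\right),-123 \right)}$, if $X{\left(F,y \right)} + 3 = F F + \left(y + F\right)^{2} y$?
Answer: $3066790$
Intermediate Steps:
$X{\left(F,y \right)} = -3 + F^{2} + y \left(F + y\right)^{2}$ ($X{\left(F,y \right)} = -3 + \left(F F + \left(y + F\right)^{2} y\right) = -3 + \left(F^{2} + \left(F + y\right)^{2} y\right) = -3 + \left(F^{2} + y \left(F + y\right)^{2}\right) = -3 + F^{2} + y \left(F + y\right)^{2}$)
$20 \cdot 4 \left(-32\right) - X{\left(- \left(-1 - 4\right) \left(-7\right),-123 \right)} = 20 \cdot 4 \left(-32\right) - \left(-3 + \left(- \left(-1 - 4\right) \left(-7\right)\right)^{2} - 123 \left(- \left(-1 - 4\right) \left(-7\right) - 123\right)^{2}\right) = 80 \left(-32\right) - \left(-3 + \left(- \left(-5\right) \left(-7\right)\right)^{2} - 123 \left(- \left(-5\right) \left(-7\right) - 123\right)^{2}\right) = -2560 - \left(-3 + \left(\left(-1\right) 35\right)^{2} - 123 \left(\left(-1\right) 35 - 123\right)^{2}\right) = -2560 - \left(-3 + \left(-35\right)^{2} - 123 \left(-35 - 123\right)^{2}\right) = -2560 - \left(-3 + 1225 - 123 \left(-158\right)^{2}\right) = -2560 - \left(-3 + 1225 - 3070572\right) = -2560 - -3069350 = -2560 + 3069350 = 3066790$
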